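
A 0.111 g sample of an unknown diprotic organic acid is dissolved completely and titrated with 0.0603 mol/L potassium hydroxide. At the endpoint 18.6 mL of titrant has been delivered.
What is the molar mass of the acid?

198 g/mol

n(KOH) = 0.0186 L × 0.0603 mol/L = 1.12 × 10^-3 mol
From the 1:2 ratio, n(H2A) = 1/2 × 1.12 × 10^-3 = 5.61 × 10^-4 mol
M = m / n = 0.111 g / 5.61 × 10^-4 mol = 198 g/mol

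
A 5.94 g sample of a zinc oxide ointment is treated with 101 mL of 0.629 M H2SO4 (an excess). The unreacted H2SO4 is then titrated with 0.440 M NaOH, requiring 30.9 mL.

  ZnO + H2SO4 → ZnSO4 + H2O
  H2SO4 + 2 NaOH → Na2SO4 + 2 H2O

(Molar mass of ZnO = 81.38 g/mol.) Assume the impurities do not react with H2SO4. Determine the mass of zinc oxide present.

4.62 g

n(H2SO4) added = 0.101 × 0.629 = 0.0635 mol
n(NaOH) used in back-titration = 0.0309 × 0.440 = 0.0136 mol
From the 1:2 ratio, n(H2SO4) left over = 1/2 × 0.0136 = 6.80 × 10^-3 mol
n(H2SO4) consumed by analyte = 0.0635 − 6.80 × 10^-3 = 0.0567 mol
n(ZnO) = 0.0567 mol (1:1 ratio)
mass of ZnO = 0.0567 × 81.38 = 4.62 g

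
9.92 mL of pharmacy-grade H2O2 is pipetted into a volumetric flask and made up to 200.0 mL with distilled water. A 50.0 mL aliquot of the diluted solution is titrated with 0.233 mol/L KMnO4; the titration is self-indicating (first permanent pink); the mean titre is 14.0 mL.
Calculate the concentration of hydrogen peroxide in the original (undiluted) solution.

3.29 mol/L

2 MnO4^- + 5 H2O2 + 6 H^+ → 2 Mn^2+ + 5 O2 + 8 H2O
n(KMnO4) = 0.0140 × 0.233 = 3.26 × 10^-3 mol
From the 5:2 ratio, n(H2O2) in the aliquot = 5/2 × 3.26 × 10^-3 = 8.16 × 10^-3 mol
[H2O2]_dilute = 8.16 × 10^-3 / 0.0500 = 0.163 mol/L
Dilution factor = 200.0 / 9.92 = 20.16
[H2O2]_stock = 0.163 × 20.16 = 3.29 mol/L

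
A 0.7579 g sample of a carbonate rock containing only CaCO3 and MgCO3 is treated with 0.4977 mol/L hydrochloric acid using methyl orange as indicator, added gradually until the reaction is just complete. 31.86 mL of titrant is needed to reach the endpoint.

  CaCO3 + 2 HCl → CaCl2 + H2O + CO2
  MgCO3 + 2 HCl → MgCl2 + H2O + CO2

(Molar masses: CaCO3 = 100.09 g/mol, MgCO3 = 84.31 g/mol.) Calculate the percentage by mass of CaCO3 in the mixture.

n(HCl) = 0.03186 × 0.4977 = 0.01586 mol
Let x = n(CaCO3), y = n(MgCO3).
Titrant: 2x + 2y = 0.01586;  mass: 100.09x + 84.31y = 0.7579
Solving, x = 5.669 × 10^-3 mol, y = 2.259 × 10^-3 mol
mass of CaCO3 = 5.669 × 10^-3 × 100.09 = 0.5674 g
% CaCO3 = 0.5674 / 0.7579 × 100 = 74.87 %

74.87 %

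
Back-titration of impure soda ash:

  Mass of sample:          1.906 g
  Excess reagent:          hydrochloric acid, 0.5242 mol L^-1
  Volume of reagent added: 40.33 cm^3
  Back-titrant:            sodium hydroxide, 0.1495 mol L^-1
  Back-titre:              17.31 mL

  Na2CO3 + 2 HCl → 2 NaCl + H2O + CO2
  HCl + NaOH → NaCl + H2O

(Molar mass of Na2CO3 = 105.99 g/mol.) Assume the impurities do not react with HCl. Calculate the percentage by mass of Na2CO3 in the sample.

n(HCl) added = 0.04033 × 0.5242 = 0.02114 mol
n(NaOH) used in back-titration = 0.01731 × 0.1495 = 2.588 × 10^-3 mol
n(HCl) left over = 2.588 × 10^-3 mol (1:1 ratio)
n(HCl) consumed by analyte = 0.02114 − 2.588 × 10^-3 = 0.01855 mol
From the 1:2 ratio, n(Na2CO3) = 1/2 × 0.01855 = 9.277 × 10^-3 mol
mass of Na2CO3 = 9.277 × 10^-3 × 105.99 = 0.9832 g
% Na2CO3 = 0.9832 / 1.906 × 100 = 51.59 %

51.59 %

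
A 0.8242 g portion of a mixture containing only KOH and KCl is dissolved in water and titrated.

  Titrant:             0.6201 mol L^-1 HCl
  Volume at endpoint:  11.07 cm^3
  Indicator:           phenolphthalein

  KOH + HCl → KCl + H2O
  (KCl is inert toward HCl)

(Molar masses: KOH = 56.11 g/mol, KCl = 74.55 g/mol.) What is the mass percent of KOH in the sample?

46.73 %

n(HCl) = 0.01107 × 0.6201 = 6.865 × 10^-3 mol
Let x = n(KOH), y = n(KCl).
Titrant: 1x = 6.865 × 10^-3;  mass: 56.11x + 74.55y = 0.8242
Solving, x = 6.865 × 10^-3 mol, y = 5.889 × 10^-3 mol
mass of KOH = 6.865 × 10^-3 × 56.11 = 0.3852 g
% KOH = 0.3852 / 0.8242 × 100 = 46.73 %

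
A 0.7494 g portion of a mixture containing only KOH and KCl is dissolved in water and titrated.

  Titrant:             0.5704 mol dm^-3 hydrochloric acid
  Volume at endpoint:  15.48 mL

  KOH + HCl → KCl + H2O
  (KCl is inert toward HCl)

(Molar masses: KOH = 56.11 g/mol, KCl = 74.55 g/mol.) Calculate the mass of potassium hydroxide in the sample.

n(HCl) = 0.01548 × 0.5704 = 8.830 × 10^-3 mol
Let x = n(KOH), y = n(KCl).
Titrant: 1x = 8.830 × 10^-3;  mass: 56.11x + 74.55y = 0.7494
Solving, x = 8.830 × 10^-3 mol, y = 3.407 × 10^-3 mol
mass of KOH = 8.830 × 10^-3 × 56.11 = 0.4954 g

0.4954 g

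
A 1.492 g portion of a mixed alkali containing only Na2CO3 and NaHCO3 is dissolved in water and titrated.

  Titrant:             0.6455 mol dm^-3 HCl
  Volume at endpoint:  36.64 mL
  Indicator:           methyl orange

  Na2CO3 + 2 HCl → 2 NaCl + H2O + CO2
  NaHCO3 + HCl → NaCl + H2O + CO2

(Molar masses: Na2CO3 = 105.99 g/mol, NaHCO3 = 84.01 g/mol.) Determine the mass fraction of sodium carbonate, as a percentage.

56.68 %

n(HCl) = 0.03664 × 0.6455 = 0.02365 mol
Let x = n(Na2CO3), y = n(NaHCO3).
Titrant: 2x + 1y = 0.02365;  mass: 105.99x + 84.01y = 1.492
Solving, x = 7.979 × 10^-3 mol, y = 7.693 × 10^-3 mol
mass of Na2CO3 = 7.979 × 10^-3 × 105.99 = 0.8457 g
% Na2CO3 = 0.8457 / 1.492 × 100 = 56.68 %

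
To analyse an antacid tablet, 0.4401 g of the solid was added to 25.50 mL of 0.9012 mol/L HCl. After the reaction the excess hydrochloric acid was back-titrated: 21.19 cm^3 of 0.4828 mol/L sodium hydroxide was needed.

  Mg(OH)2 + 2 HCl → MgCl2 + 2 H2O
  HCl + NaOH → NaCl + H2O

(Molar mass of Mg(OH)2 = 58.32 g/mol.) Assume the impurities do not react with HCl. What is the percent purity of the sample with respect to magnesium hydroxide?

84.48 %

n(HCl) added = 0.02550 × 0.9012 = 0.02298 mol
n(NaOH) used in back-titration = 0.02119 × 0.4828 = 0.01023 mol
n(HCl) left over = 0.01023 mol (1:1 ratio)
n(HCl) consumed by analyte = 0.02298 − 0.01023 = 0.01275 mol
From the 1:2 ratio, n(Mg(OH)2) = 1/2 × 0.01275 = 6.375 × 10^-3 mol
mass of Mg(OH)2 = 6.375 × 10^-3 × 58.32 = 0.3718 g
% Mg(OH)2 = 0.3718 / 0.4401 × 100 = 84.48 %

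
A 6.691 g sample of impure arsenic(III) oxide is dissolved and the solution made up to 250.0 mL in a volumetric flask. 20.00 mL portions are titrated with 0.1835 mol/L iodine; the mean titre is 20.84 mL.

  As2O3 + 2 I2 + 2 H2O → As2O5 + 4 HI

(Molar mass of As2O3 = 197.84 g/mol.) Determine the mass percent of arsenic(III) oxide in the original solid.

n(I2) per titration = 0.02084 × 0.1835 = 3.824 × 10^-3 mol
From the 1:2 ratio, n(As2O3) in each aliquot = 1/2 × 3.824 × 10^-3 = 1.912 × 10^-3 mol
n(As2O3) in the whole flask = 1.912 × 10^-3 × 250.0/20.00 = 0.02390 mol
mass of As2O3 = 0.02390 × 197.84 = 4.729 g
% As2O3 = 4.729 / 6.691 × 100 = 70.67 %

70.67 %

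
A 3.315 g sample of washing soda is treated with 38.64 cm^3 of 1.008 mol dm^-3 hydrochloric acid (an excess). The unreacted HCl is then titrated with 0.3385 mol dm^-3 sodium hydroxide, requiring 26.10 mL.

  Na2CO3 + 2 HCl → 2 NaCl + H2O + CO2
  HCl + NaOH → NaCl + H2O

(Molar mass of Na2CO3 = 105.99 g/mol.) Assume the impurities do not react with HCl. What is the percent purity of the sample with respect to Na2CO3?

n(HCl) added = 0.03864 × 1.008 = 0.03895 mol
n(NaOH) used in back-titration = 0.02610 × 0.3385 = 8.835 × 10^-3 mol
n(HCl) left over = 8.835 × 10^-3 mol (1:1 ratio)
n(HCl) consumed by analyte = 0.03895 − 8.835 × 10^-3 = 0.03011 mol
From the 1:2 ratio, n(Na2CO3) = 1/2 × 0.03011 = 0.01506 mol
mass of Na2CO3 = 0.01506 × 105.99 = 1.596 g
% Na2CO3 = 1.596 / 3.315 × 100 = 48.14 %

48.14 %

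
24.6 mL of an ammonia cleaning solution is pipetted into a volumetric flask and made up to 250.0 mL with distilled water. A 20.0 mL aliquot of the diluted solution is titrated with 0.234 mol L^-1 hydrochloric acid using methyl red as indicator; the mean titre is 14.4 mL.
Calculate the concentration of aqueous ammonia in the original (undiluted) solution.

1.71 mol/L

NH3 + HCl → NH4Cl
n(HCl) = 0.0144 × 0.234 = 3.37 × 10^-3 mol
n(NH3) in the aliquot = 3.37 × 10^-3 mol (1:1 ratio)
[NH3]_dilute = 3.37 × 10^-3 / 0.0200 = 0.168 mol/L
Dilution factor = 250.0 / 24.6 = 10.16
[NH3]_stock = 0.168 × 10.16 = 1.71 mol/L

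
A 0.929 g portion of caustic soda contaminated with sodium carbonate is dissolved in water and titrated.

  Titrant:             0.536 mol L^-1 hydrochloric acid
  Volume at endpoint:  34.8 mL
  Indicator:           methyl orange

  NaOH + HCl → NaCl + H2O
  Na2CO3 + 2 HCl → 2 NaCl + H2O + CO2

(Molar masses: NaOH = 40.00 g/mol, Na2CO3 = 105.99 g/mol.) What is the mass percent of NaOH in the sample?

n(HCl) = 0.0348 × 0.536 = 0.0187 mol
Let x = n(NaOH), y = n(Na2CO3).
Titrant: 1x + 2y = 0.0187;  mass: 40.00x + 105.99y = 0.929
Solving, x = 4.58 × 10^-3 mol, y = 7.04 × 10^-3 mol
mass of NaOH = 4.58 × 10^-3 × 40.00 = 0.183 g
% NaOH = 0.183 / 0.929 × 100 = 19.7 %

19.7 %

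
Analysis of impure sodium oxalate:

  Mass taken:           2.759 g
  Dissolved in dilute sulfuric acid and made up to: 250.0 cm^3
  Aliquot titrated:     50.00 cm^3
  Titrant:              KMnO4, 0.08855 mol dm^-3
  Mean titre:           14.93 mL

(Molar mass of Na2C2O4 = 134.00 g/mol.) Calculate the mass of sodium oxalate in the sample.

2 MnO4^- + 5 C2O4^2- + 16 H^+ → 2 Mn^2+ + 10 CO2 + 8 H2O
n(KMnO4) per titration = 0.01493 × 0.08855 = 1.322 × 10^-3 mol
From the 5:2 ratio, n(Na2C2O4) in each aliquot = 5/2 × 1.322 × 10^-3 = 3.305 × 10^-3 mol
n(Na2C2O4) in the whole flask = 3.305 × 10^-3 × 250.0/50.00 = 0.01653 mol
mass of Na2C2O4 = 0.01653 × 134.00 = 2.214 g

2.214 g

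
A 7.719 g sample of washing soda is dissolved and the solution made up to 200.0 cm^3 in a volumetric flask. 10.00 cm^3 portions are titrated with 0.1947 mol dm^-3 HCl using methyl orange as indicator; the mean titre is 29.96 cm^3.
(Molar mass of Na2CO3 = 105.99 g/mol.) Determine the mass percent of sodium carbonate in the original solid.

80.10 %

Na2CO3 + 2 HCl → 2 NaCl + H2O + CO2
n(HCl) per titration = 0.02996 × 0.1947 = 5.833 × 10^-3 mol
From the 1:2 ratio, n(Na2CO3) in each aliquot = 1/2 × 5.833 × 10^-3 = 2.917 × 10^-3 mol
n(Na2CO3) in the whole flask = 2.917 × 10^-3 × 200.0/10.00 = 0.05833 mol
mass of Na2CO3 = 0.05833 × 105.99 = 6.183 g
% Na2CO3 = 6.183 / 7.719 × 100 = 80.10 %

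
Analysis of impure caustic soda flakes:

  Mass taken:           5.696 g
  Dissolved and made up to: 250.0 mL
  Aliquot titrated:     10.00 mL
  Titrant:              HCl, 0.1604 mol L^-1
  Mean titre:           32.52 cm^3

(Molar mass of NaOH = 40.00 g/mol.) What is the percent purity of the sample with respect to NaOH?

NaOH + HCl → NaCl + H2O
n(HCl) per titration = 0.03252 × 0.1604 = 5.216 × 10^-3 mol
n(NaOH) in each aliquot = 5.216 × 10^-3 mol (1:1 ratio)
n(NaOH) in the whole flask = 5.216 × 10^-3 × 250.0/10.00 = 0.1304 mol
mass of NaOH = 0.1304 × 40.00 = 5.216 g
% NaOH = 5.216 / 5.696 × 100 = 91.58 %

91.58 %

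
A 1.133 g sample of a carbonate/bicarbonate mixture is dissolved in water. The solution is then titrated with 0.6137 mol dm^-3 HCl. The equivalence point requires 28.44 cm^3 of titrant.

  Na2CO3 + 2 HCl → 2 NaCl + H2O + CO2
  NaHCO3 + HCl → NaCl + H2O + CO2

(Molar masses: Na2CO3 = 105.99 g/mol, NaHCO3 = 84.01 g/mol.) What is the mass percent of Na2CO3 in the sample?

n(HCl) = 0.02844 × 0.6137 = 0.01745 mol
Let x = n(Na2CO3), y = n(NaHCO3).
Titrant: 2x + 1y = 0.01745;  mass: 105.99x + 84.01y = 1.133
Solving, x = 5.373 × 10^-3 mol, y = 6.708 × 10^-3 mol
mass of Na2CO3 = 5.373 × 10^-3 × 105.99 = 0.5695 g
% Na2CO3 = 0.5695 / 1.133 × 100 = 50.26 %

50.26 %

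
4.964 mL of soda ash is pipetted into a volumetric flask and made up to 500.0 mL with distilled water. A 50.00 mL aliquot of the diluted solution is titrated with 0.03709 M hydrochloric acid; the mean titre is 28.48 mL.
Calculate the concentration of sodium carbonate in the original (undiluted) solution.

1.064 M

Na2CO3 + 2 HCl → 2 NaCl + H2O + CO2
n(HCl) = 0.02848 × 0.03709 = 1.056 × 10^-3 mol
From the 1:2 ratio, n(Na2CO3) in the aliquot = 1/2 × 1.056 × 10^-3 = 5.282 × 10^-4 mol
[Na2CO3]_dilute = 5.282 × 10^-4 / 0.05000 = 0.01056 mol/L
Dilution factor = 500.0 / 4.964 = 100.7
[Na2CO3]_stock = 0.01056 × 100.7 = 1.064 mol/L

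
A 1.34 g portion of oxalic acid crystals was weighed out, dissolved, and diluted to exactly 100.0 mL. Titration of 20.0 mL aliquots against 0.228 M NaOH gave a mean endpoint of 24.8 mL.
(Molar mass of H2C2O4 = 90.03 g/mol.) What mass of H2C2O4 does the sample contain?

H2C2O4 + 2 NaOH → Na2C2O4 + 2 H2O
n(NaOH) per titration = 0.0248 × 0.228 = 5.65 × 10^-3 mol
From the 1:2 ratio, n(H2C2O4) in each aliquot = 1/2 × 5.65 × 10^-3 = 2.83 × 10^-3 mol
n(H2C2O4) in the whole flask = 2.83 × 10^-3 × 100.0/20.0 = 0.0141 mol
mass of H2C2O4 = 0.0141 × 90.03 = 1.27 g

1.27 g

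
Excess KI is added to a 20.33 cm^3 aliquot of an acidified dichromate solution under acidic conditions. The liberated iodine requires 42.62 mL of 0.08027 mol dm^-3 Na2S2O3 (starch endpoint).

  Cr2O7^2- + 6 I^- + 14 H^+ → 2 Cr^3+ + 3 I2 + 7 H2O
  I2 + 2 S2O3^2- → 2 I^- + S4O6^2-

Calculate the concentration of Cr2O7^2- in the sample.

0.02805 mol/L

n(S2O3^2-) = 0.04262 × 0.08027 = 3.421 × 10^-3 mol
n(I2) = n(S2O3^2-)/2 = 1.711 × 10^-3 mol
From the 1:3 ratio, n(Cr2O7^2-) in the aliquot = 1/3 × 1.711 × 10^-3 = 5.702 × 10^-4 mol
[Cr2O7^2-] = 5.702 × 10^-4 / 0.02033 = 0.02805 mol/L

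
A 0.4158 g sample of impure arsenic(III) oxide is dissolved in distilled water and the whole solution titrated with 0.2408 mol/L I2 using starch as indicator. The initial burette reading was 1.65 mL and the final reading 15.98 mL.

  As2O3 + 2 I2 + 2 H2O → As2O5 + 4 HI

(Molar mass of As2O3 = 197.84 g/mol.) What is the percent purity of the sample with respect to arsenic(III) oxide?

n(I2) = 0.01433 L × 0.2408 mol/L = 3.451 × 10^-3 mol
From the 1:2 ratio, n(As2O3) = 1/2 × 3.451 × 10^-3 = 1.725 × 10^-3 mol
mass of As2O3 = 1.725 × 10^-3 × 197.84 g/mol = 0.3413 g
% As2O3 = 0.3413 / 0.4158 × 100 = 82.09 %

82.09 %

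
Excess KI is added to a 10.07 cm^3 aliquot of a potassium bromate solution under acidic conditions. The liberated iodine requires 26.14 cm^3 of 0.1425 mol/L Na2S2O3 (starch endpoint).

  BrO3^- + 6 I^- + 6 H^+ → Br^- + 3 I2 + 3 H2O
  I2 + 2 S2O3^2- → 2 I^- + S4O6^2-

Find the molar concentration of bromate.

n(S2O3^2-) = 0.02614 × 0.1425 = 3.725 × 10^-3 mol
n(I2) = n(S2O3^2-)/2 = 1.862 × 10^-3 mol
From the 1:3 ratio, n(BrO3^-) in the aliquot = 1/3 × 1.862 × 10^-3 = 6.208 × 10^-4 mol
[BrO3^-] = 6.208 × 10^-4 / 0.01007 = 0.06165 mol/L

0.06165 mol/L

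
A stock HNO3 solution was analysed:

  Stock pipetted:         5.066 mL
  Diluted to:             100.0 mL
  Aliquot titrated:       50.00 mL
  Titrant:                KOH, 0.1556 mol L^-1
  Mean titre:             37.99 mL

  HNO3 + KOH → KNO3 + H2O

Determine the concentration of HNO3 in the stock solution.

2.334 mol/L

n(KOH) = 0.03799 × 0.1556 = 5.911 × 10^-3 mol
n(HNO3) in the aliquot = 5.911 × 10^-3 mol (1:1 ratio)
[HNO3]_dilute = 5.911 × 10^-3 / 0.05000 = 0.1182 mol/L
Dilution factor = 100.0 / 5.066 = 19.74
[HNO3]_stock = 0.1182 × 19.74 = 2.334 mol/L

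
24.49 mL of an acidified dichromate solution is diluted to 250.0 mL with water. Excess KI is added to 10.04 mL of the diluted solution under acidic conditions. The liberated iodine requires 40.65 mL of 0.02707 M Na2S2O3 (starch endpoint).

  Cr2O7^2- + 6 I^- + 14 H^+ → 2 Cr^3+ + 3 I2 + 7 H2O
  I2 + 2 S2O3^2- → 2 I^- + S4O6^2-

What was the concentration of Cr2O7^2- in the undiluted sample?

n(S2O3^2-) = 0.04065 × 0.02707 = 1.100 × 10^-3 mol
n(I2) = n(S2O3^2-)/2 = 5.502 × 10^-4 mol
From the 1:3 ratio, n(Cr2O7^2-) in the aliquot = 1/3 × 5.502 × 10^-4 = 1.834 × 10^-4 mol
[Cr2O7^2-]_dilute = 1.834 × 10^-4 / 0.01004 = 0.01827 mol/L
[Cr2O7^2-]_original = 0.01827 × 250.0/24.49 = 0.1865 mol/L

0.1865 M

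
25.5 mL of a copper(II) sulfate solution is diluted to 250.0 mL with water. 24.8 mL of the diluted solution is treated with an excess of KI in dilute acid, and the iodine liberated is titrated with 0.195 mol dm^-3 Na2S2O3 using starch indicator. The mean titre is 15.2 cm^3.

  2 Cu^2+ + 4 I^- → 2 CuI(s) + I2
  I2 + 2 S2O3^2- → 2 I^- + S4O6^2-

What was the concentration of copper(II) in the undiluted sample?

1.17 mol/L

n(S2O3^2-) = 0.0152 × 0.195 = 2.96 × 10^-3 mol
n(I2) = n(S2O3^2-)/2 = 1.48 × 10^-3 mol
From the 2:1 ratio, n(Cu2+) in the aliquot = 2/1 × 1.48 × 10^-3 = 2.96 × 10^-3 mol
[Cu2+]_dilute = 2.96 × 10^-3 / 0.0248 = 0.120 mol/L
[Cu2+]_original = 0.120 × 250.0/25.5 = 1.17 mol/L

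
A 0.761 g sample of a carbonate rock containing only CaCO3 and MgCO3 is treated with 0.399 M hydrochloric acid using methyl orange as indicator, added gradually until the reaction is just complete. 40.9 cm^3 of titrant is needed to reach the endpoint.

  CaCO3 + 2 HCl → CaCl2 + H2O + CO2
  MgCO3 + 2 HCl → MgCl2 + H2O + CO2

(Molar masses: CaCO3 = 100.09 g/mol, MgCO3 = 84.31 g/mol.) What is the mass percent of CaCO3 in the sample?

n(HCl) = 0.0409 × 0.399 = 0.0163 mol
Let x = n(CaCO3), y = n(MgCO3).
Titrant: 2x + 2y = 0.0163;  mass: 100.09x + 84.31y = 0.761
Solving, x = 4.63 × 10^-3 mol, y = 3.53 × 10^-3 mol
mass of CaCO3 = 4.63 × 10^-3 × 100.09 = 0.463 g
% CaCO3 = 0.463 / 0.761 × 100 = 60.9 %

60.9 %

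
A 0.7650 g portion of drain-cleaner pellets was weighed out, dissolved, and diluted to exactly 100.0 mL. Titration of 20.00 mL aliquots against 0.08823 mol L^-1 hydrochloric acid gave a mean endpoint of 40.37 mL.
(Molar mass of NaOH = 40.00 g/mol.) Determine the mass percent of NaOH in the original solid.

93.12 %

NaOH + HCl → NaCl + H2O
n(HCl) per titration = 0.04037 × 0.08823 = 3.562 × 10^-3 mol
n(NaOH) in each aliquot = 3.562 × 10^-3 mol (1:1 ratio)
n(NaOH) in the whole flask = 3.562 × 10^-3 × 100.0/20.00 = 0.01781 mol
mass of NaOH = 0.01781 × 40.00 = 0.7124 g
% NaOH = 0.7124 / 0.7650 × 100 = 93.12 %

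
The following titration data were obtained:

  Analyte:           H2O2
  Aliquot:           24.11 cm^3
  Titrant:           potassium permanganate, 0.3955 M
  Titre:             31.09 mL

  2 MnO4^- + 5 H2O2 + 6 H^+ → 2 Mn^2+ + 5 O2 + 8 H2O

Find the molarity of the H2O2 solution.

n(KMnO4) = 0.03109 L × 0.3955 mol/L = 0.01230 mol
From the 5:2 mole ratio, n(H2O2) = 5/2 × 0.01230 = 0.03074 mol
[H2O2] = 0.03074 mol / 0.02411 L = 1.275 mol/L

1.275 M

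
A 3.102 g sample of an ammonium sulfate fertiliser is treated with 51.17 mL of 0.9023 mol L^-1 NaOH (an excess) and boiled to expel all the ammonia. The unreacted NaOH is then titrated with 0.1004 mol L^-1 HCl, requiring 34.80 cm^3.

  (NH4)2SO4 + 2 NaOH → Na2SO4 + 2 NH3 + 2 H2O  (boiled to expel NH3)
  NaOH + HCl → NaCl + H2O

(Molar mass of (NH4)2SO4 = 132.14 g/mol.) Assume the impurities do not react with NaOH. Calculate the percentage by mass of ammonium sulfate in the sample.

90.90 %

n(NaOH) added = 0.05117 × 0.9023 = 0.04617 mol
n(HCl) used in back-titration = 0.03480 × 0.1004 = 3.494 × 10^-3 mol
n(NaOH) left over = 3.494 × 10^-3 mol (1:1 ratio)
n(NaOH) consumed by analyte = 0.04617 − 3.494 × 10^-3 = 0.04268 mol
From the 1:2 ratio, n((NH4)2SO4) = 1/2 × 0.04268 = 0.02134 mol
mass of (NH4)2SO4 = 0.02134 × 132.14 = 2.820 g
% (NH4)2SO4 = 2.820 / 3.102 × 100 = 90.90 %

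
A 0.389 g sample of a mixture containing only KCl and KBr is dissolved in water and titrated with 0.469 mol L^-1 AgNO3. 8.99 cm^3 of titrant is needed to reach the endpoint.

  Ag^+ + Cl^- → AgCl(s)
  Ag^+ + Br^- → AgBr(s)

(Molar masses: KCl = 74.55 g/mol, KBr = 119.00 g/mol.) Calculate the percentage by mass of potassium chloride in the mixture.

n(AgNO3) = 0.00899 × 0.469 = 4.22 × 10^-3 mol
Let x = n(KCl), y = n(KBr).
Titrant: 1x + 1y = 4.22 × 10^-3;  mass: 74.55x + 119.00y = 0.389
Solving, x = 2.54 × 10^-3 mol, y = 1.68 × 10^-3 mol
mass of KCl = 2.54 × 10^-3 × 74.55 = 0.189 g
% KCl = 0.189 / 0.389 × 100 = 48.6 %

48.6 %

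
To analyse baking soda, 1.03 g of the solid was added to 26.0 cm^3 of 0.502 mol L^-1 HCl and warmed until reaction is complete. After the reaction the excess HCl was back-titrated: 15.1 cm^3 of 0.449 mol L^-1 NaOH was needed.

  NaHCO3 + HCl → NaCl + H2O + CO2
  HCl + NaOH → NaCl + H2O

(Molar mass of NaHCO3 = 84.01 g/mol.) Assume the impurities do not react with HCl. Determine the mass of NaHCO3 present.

0.527 g

n(HCl) added = 0.0260 × 0.502 = 0.0131 mol
n(NaOH) used in back-titration = 0.0151 × 0.449 = 6.78 × 10^-3 mol
n(HCl) left over = 6.78 × 10^-3 mol (1:1 ratio)
n(HCl) consumed by analyte = 0.0131 − 6.78 × 10^-3 = 6.27 × 10^-3 mol
n(NaHCO3) = 6.27 × 10^-3 mol (1:1 ratio)
mass of NaHCO3 = 6.27 × 10^-3 × 84.01 = 0.527 g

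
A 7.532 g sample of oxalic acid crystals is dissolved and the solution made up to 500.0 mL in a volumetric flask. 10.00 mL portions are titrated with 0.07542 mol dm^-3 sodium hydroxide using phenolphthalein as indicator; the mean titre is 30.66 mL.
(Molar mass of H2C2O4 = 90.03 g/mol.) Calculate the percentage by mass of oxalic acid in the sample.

69.10 %

H2C2O4 + 2 NaOH → Na2C2O4 + 2 H2O
n(NaOH) per titration = 0.03066 × 0.07542 = 2.312 × 10^-3 mol
From the 1:2 ratio, n(H2C2O4) in each aliquot = 1/2 × 2.312 × 10^-3 = 1.156 × 10^-3 mol
n(H2C2O4) in the whole flask = 1.156 × 10^-3 × 500.0/10.00 = 0.05781 mol
mass of H2C2O4 = 0.05781 × 90.03 = 5.205 g
% H2C2O4 = 5.205 / 7.532 × 100 = 69.10 %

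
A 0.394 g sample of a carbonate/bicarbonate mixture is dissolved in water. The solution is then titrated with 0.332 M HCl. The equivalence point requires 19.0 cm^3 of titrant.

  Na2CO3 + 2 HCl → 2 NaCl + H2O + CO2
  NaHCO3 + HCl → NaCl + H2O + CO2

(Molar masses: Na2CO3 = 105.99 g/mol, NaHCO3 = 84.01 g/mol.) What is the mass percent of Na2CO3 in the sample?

n(HCl) = 0.0190 × 0.332 = 6.31 × 10^-3 mol
Let x = n(Na2CO3), y = n(NaHCO3).
Titrant: 2x + 1y = 6.31 × 10^-3;  mass: 105.99x + 84.01y = 0.394
Solving, x = 2.19 × 10^-3 mol, y = 1.93 × 10^-3 mol
mass of Na2CO3 = 2.19 × 10^-3 × 105.99 = 0.232 g
% Na2CO3 = 0.232 / 0.394 × 100 = 59.0 %

59.0 %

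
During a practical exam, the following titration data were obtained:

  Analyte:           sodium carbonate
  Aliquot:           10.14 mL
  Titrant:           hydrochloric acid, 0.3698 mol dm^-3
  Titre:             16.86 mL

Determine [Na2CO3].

0.3074 mol/L

Na2CO3 + 2 HCl → 2 NaCl + H2O + CO2
n(HCl) = 0.01686 L × 0.3698 mol/L = 6.235 × 10^-3 mol
From the 1:2 mole ratio, n(Na2CO3) = 1/2 × 6.235 × 10^-3 = 3.117 × 10^-3 mol
[Na2CO3] = 3.117 × 10^-3 mol / 0.01014 L = 0.3074 mol/L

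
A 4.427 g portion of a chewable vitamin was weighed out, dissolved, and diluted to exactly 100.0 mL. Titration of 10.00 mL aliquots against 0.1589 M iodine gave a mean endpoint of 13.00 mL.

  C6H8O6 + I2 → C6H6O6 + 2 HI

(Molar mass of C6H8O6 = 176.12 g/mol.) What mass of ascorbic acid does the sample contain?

3.638 g

n(I2) per titration = 0.01300 × 0.1589 = 2.066 × 10^-3 mol
n(C6H8O6) in each aliquot = 2.066 × 10^-3 mol (1:1 ratio)
n(C6H8O6) in the whole flask = 2.066 × 10^-3 × 100.0/10.00 = 0.02066 mol
mass of C6H8O6 = 0.02066 × 176.12 = 3.638 g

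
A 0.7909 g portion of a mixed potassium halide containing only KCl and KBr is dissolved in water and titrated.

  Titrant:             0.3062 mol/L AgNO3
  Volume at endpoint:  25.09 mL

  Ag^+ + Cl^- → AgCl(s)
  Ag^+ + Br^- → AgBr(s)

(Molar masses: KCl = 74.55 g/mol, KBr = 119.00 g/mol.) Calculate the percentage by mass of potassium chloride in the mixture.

26.15 %

n(AgNO3) = 0.02509 × 0.3062 = 7.683 × 10^-3 mol
Let x = n(KCl), y = n(KBr).
Titrant: 1x + 1y = 7.683 × 10^-3;  mass: 74.55x + 119.00y = 0.7909
Solving, x = 2.774 × 10^-3 mol, y = 4.908 × 10^-3 mol
mass of KCl = 2.774 × 10^-3 × 74.55 = 0.2068 g
% KCl = 0.2068 / 0.7909 × 100 = 26.15 %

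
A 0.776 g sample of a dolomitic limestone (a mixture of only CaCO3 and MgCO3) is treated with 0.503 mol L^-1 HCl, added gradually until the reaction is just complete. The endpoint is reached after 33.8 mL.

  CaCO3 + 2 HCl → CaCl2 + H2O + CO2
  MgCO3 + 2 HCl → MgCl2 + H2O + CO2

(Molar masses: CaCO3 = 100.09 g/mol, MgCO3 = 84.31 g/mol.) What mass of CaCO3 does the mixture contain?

0.376 g

n(HCl) = 0.0338 × 0.503 = 0.0170 mol
Let x = n(CaCO3), y = n(MgCO3).
Titrant: 2x + 2y = 0.0170;  mass: 100.09x + 84.31y = 0.776
Solving, x = 3.76 × 10^-3 mol, y = 4.74 × 10^-3 mol
mass of CaCO3 = 3.76 × 10^-3 × 100.09 = 0.376 g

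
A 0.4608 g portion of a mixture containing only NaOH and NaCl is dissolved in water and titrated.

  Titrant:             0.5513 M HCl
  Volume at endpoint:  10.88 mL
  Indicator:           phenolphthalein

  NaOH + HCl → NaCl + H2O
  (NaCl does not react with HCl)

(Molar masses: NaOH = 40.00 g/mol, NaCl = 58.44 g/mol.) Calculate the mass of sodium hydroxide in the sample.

n(HCl) = 0.01088 × 0.5513 = 5.998 × 10^-3 mol
Let x = n(NaOH), y = n(NaCl).
Titrant: 1x = 5.998 × 10^-3;  mass: 40.00x + 58.44y = 0.4608
Solving, x = 5.998 × 10^-3 mol, y = 3.780 × 10^-3 mol
mass of NaOH = 5.998 × 10^-3 × 40.00 = 0.2399 g

0.2399 g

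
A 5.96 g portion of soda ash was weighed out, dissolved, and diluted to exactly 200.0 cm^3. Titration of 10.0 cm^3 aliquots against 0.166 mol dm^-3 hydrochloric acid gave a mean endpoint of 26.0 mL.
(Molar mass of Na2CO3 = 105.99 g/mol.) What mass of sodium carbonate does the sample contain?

Na2CO3 + 2 HCl → 2 NaCl + H2O + CO2
n(HCl) per titration = 0.0260 × 0.166 = 4.32 × 10^-3 mol
From the 1:2 ratio, n(Na2CO3) in each aliquot = 1/2 × 4.32 × 10^-3 = 2.16 × 10^-3 mol
n(Na2CO3) in the whole flask = 2.16 × 10^-3 × 200.0/10.0 = 0.0432 mol
mass of Na2CO3 = 0.0432 × 105.99 = 4.57 g

4.57 g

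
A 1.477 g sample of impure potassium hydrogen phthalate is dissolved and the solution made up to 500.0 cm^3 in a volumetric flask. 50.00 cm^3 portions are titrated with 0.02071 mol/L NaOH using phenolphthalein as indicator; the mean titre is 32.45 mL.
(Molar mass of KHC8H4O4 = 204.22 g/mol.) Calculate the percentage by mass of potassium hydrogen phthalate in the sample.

KHC8H4O4 + NaOH → KNaC8H4O4 + H2O
n(NaOH) per titration = 0.03245 × 0.02071 = 6.720 × 10^-4 mol
n(KHC8H4O4) in each aliquot = 6.720 × 10^-4 mol (1:1 ratio)
n(KHC8H4O4) in the whole flask = 6.720 × 10^-4 × 500.0/50.00 = 6.720 × 10^-3 mol
mass of KHC8H4O4 = 6.720 × 10^-3 × 204.22 = 1.372 g
% KHC8H4O4 = 1.372 / 1.477 × 100 = 92.92 %

92.92 %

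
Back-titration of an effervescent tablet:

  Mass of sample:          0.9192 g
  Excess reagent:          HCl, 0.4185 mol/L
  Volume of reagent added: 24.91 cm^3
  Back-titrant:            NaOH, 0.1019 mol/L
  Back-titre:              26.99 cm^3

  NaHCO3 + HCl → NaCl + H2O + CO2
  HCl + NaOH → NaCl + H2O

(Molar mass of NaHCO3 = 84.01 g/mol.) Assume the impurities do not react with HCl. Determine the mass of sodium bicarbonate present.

0.6447 g

n(HCl) added = 0.02491 × 0.4185 = 0.01042 mol
n(NaOH) used in back-titration = 0.02699 × 0.1019 = 2.750 × 10^-3 mol
n(HCl) left over = 2.750 × 10^-3 mol (1:1 ratio)
n(HCl) consumed by analyte = 0.01042 − 2.750 × 10^-3 = 7.675 × 10^-3 mol
n(NaHCO3) = 7.675 × 10^-3 mol (1:1 ratio)
mass of NaHCO3 = 7.675 × 10^-3 × 84.01 = 0.6447 g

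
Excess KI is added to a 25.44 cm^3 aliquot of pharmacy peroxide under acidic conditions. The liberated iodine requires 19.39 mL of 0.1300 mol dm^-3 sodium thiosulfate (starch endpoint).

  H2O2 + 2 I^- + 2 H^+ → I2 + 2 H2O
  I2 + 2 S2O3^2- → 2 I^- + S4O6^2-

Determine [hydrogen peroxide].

0.04954 mol/L

n(S2O3^2-) = 0.01939 × 0.1300 = 2.521 × 10^-3 mol
n(I2) = n(S2O3^2-)/2 = 1.260 × 10^-3 mol
n(H2O2) in the aliquot = 1.260 × 10^-3 mol (1:1 ratio)
[H2O2] = 1.260 × 10^-3 / 0.02544 = 0.04954 mol/L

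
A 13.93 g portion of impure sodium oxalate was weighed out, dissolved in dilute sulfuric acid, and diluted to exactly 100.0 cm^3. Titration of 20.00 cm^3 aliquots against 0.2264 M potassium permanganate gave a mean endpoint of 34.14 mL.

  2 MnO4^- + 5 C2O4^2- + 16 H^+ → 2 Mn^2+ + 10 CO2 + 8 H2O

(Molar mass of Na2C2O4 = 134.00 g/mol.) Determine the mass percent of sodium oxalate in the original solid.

n(KMnO4) per titration = 0.03414 × 0.2264 = 7.729 × 10^-3 mol
From the 5:2 ratio, n(Na2C2O4) in each aliquot = 5/2 × 7.729 × 10^-3 = 0.01932 mol
n(Na2C2O4) in the whole flask = 0.01932 × 100.0/20.00 = 0.09662 mol
mass of Na2C2O4 = 0.09662 × 134.00 = 12.95 g
% Na2C2O4 = 12.95 / 13.93 × 100 = 92.94 %

92.94 %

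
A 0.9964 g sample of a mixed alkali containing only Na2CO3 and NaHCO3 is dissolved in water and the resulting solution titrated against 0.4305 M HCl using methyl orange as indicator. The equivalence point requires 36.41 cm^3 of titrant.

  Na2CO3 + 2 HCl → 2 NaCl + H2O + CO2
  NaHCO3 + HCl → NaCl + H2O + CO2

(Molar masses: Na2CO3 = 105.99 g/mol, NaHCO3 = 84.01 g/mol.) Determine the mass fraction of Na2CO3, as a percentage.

n(HCl) = 0.03641 × 0.4305 = 0.01567 mol
Let x = n(Na2CO3), y = n(NaHCO3).
Titrant: 2x + 1y = 0.01567;  mass: 105.99x + 84.01y = 0.9964
Solving, x = 5.165 × 10^-3 mol, y = 5.344 × 10^-3 mol
mass of Na2CO3 = 5.165 × 10^-3 × 105.99 = 0.5475 g
% Na2CO3 = 0.5475 / 0.9964 × 100 = 54.95 %

54.95 %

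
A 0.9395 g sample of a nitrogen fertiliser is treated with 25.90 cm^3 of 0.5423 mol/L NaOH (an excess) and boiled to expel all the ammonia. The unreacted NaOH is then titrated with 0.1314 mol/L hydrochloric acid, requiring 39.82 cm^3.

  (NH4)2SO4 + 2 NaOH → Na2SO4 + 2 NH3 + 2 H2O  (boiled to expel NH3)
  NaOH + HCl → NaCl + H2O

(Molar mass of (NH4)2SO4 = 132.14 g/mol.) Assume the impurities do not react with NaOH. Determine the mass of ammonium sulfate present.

n(NaOH) added = 0.02590 × 0.5423 = 0.01405 mol
n(HCl) used in back-titration = 0.03982 × 0.1314 = 5.232 × 10^-3 mol
n(NaOH) left over = 5.232 × 10^-3 mol (1:1 ratio)
n(NaOH) consumed by analyte = 0.01405 − 5.232 × 10^-3 = 8.813 × 10^-3 mol
From the 1:2 ratio, n((NH4)2SO4) = 1/2 × 8.813 × 10^-3 = 4.407 × 10^-3 mol
mass of (NH4)2SO4 = 4.407 × 10^-3 × 132.14 = 0.5823 g

0.5823 g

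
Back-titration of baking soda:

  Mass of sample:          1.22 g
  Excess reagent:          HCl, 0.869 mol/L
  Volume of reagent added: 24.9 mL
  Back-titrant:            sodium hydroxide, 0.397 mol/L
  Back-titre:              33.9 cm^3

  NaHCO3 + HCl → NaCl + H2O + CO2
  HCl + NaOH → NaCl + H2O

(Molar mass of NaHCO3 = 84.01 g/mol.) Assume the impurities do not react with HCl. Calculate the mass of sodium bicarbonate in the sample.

n(HCl) added = 0.0249 × 0.869 = 0.0216 mol
n(NaOH) used in back-titration = 0.0339 × 0.397 = 0.0135 mol
n(HCl) left over = 0.0135 mol (1:1 ratio)
n(HCl) consumed by analyte = 0.0216 − 0.0135 = 8.18 × 10^-3 mol
n(NaHCO3) = 8.18 × 10^-3 mol (1:1 ratio)
mass of NaHCO3 = 8.18 × 10^-3 × 84.01 = 0.687 g

0.687 g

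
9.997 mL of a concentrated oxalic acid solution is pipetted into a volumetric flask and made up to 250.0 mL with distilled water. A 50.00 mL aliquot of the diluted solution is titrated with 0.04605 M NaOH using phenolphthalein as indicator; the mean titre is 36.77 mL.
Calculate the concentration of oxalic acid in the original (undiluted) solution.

0.4234 M

H2C2O4 + 2 NaOH → Na2C2O4 + 2 H2O
n(NaOH) = 0.03677 × 0.04605 = 1.693 × 10^-3 mol
From the 1:2 ratio, n(H2C2O4) in the aliquot = 1/2 × 1.693 × 10^-3 = 8.466 × 10^-4 mol
[H2C2O4]_dilute = 8.466 × 10^-4 / 0.05000 = 0.01693 mol/L
Dilution factor = 250.0 / 9.997 = 25.01
[H2C2O4]_stock = 0.01693 × 25.01 = 0.4234 mol/L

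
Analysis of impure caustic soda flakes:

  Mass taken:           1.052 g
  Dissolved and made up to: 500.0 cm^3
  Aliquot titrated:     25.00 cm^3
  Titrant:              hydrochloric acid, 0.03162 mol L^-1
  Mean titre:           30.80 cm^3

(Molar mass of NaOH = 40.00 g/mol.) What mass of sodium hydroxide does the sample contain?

0.7791 g

NaOH + HCl → NaCl + H2O
n(HCl) per titration = 0.03080 × 0.03162 = 9.739 × 10^-4 mol
n(NaOH) in each aliquot = 9.739 × 10^-4 mol (1:1 ratio)
n(NaOH) in the whole flask = 9.739 × 10^-4 × 500.0/25.00 = 0.01948 mol
mass of NaOH = 0.01948 × 40.00 = 0.7791 g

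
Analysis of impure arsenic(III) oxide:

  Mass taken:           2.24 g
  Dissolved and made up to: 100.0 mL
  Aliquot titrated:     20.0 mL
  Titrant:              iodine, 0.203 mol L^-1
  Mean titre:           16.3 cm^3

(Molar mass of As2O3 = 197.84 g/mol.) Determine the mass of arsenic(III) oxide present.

1.64 g

As2O3 + 2 I2 + 2 H2O → As2O5 + 4 HI
n(I2) per titration = 0.0163 × 0.203 = 3.31 × 10^-3 mol
From the 1:2 ratio, n(As2O3) in each aliquot = 1/2 × 3.31 × 10^-3 = 1.65 × 10^-3 mol
n(As2O3) in the whole flask = 1.65 × 10^-3 × 100.0/20.0 = 8.27 × 10^-3 mol
mass of As2O3 = 8.27 × 10^-3 × 197.84 = 1.64 g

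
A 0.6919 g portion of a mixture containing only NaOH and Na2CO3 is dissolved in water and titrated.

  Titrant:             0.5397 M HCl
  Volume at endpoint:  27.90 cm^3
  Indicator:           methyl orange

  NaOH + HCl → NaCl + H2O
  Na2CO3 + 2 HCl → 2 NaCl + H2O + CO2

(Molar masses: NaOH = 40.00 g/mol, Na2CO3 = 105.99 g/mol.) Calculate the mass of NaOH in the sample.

0.3265 g

n(HCl) = 0.02790 × 0.5397 = 0.01506 mol
Let x = n(NaOH), y = n(Na2CO3).
Titrant: 1x + 2y = 0.01506;  mass: 40.00x + 105.99y = 0.6919
Solving, x = 8.163 × 10^-3 mol, y = 3.447 × 10^-3 mol
mass of NaOH = 8.163 × 10^-3 × 40.00 = 0.3265 g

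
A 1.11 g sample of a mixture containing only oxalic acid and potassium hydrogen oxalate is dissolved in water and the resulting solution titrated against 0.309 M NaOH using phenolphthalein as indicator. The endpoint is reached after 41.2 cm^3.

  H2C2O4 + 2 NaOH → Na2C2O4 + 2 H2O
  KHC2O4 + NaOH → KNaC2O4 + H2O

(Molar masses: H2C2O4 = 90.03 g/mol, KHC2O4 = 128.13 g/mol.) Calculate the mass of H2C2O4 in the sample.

0.282 g

n(NaOH) = 0.0412 × 0.309 = 0.0127 mol
Let x = n(H2C2O4), y = n(KHC2O4).
Titrant: 2x + 1y = 0.0127;  mass: 90.03x + 128.13y = 1.11
Solving, x = 3.14 × 10^-3 mol, y = 6.46 × 10^-3 mol
mass of H2C2O4 = 3.14 × 10^-3 × 90.03 = 0.282 g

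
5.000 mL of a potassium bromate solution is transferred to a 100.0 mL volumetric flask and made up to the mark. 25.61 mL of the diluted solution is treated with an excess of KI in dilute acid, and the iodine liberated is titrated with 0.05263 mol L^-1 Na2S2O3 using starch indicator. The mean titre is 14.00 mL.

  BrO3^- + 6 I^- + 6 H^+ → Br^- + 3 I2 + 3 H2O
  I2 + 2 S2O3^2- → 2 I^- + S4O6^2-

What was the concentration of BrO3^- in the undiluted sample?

0.09590 mol/L

n(S2O3^2-) = 0.01400 × 0.05263 = 7.368 × 10^-4 mol
n(I2) = n(S2O3^2-)/2 = 3.684 × 10^-4 mol
From the 1:3 ratio, n(BrO3^-) in the aliquot = 1/3 × 3.684 × 10^-4 = 1.228 × 10^-4 mol
[BrO3^-]_dilute = 1.228 × 10^-4 / 0.02561 = 0.004795 mol/L
[BrO3^-]_original = 0.004795 × 100.0/5.000 = 0.09590 mol/L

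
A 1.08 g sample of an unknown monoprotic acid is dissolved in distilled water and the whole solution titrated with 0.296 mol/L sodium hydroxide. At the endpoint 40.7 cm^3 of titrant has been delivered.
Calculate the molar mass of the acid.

89.6 g/mol

n(NaOH) = 0.0407 L × 0.296 mol/L = 0.0120 mol
n(HA) = 0.0120 mol (1:1 ratio)
M = m / n = 1.08 g / 0.0120 mol = 89.6 g/mol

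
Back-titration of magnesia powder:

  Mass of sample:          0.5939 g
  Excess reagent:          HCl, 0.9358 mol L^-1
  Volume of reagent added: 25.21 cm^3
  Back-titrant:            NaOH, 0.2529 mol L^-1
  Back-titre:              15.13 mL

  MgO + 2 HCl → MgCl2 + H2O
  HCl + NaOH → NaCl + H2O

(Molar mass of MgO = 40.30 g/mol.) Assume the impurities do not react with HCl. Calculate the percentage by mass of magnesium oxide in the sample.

n(HCl) added = 0.02521 × 0.9358 = 0.02359 mol
n(NaOH) used in back-titration = 0.01513 × 0.2529 = 3.826 × 10^-3 mol
n(HCl) left over = 3.826 × 10^-3 mol (1:1 ratio)
n(HCl) consumed by analyte = 0.02359 − 3.826 × 10^-3 = 0.01977 mol
From the 1:2 ratio, n(MgO) = 1/2 × 0.01977 = 9.883 × 10^-3 mol
mass of MgO = 9.883 × 10^-3 × 40.30 = 0.3983 g
% MgO = 0.3983 / 0.5939 × 100 = 67.06 %

67.06 %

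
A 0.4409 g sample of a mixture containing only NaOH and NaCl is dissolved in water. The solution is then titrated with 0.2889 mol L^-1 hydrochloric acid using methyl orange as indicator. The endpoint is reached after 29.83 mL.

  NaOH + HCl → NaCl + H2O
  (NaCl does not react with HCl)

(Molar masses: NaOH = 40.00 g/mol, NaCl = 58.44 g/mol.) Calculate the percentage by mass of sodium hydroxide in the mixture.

78.18 %

n(HCl) = 0.02983 × 0.2889 = 8.618 × 10^-3 mol
Let x = n(NaOH), y = n(NaCl).
Titrant: 1x = 8.618 × 10^-3;  mass: 40.00x + 58.44y = 0.4409
Solving, x = 8.618 × 10^-3 mol, y = 1.646 × 10^-3 mol
mass of NaOH = 8.618 × 10^-3 × 40.00 = 0.3447 g
% NaOH = 0.3447 / 0.4409 × 100 = 78.18 %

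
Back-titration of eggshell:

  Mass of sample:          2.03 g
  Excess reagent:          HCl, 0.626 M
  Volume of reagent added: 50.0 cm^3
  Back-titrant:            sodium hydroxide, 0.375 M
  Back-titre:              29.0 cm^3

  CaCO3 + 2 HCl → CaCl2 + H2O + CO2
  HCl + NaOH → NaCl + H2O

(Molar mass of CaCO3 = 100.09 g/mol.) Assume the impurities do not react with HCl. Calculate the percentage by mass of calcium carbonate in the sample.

n(HCl) added = 0.0500 × 0.626 = 0.0313 mol
n(NaOH) used in back-titration = 0.0290 × 0.375 = 0.0109 mol
n(HCl) left over = 0.0109 mol (1:1 ratio)
n(HCl) consumed by analyte = 0.0313 − 0.0109 = 0.0204 mol
From the 1:2 ratio, n(CaCO3) = 1/2 × 0.0204 = 0.0102 mol
mass of CaCO3 = 0.0102 × 100.09 = 1.02 g
% CaCO3 = 1.02 / 2.03 × 100 = 50.4 %

50.4 %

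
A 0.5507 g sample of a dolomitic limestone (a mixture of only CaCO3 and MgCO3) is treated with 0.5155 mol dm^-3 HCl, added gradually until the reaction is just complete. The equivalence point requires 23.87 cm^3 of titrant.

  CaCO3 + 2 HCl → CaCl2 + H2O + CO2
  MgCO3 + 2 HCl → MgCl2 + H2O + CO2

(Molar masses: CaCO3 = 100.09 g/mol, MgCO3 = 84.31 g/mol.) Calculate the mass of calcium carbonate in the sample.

0.2029 g

n(HCl) = 0.02387 × 0.5155 = 0.01230 mol
Let x = n(CaCO3), y = n(MgCO3).
Titrant: 2x + 2y = 0.01230;  mass: 100.09x + 84.31y = 0.5507
Solving, x = 2.027 × 10^-3 mol, y = 4.126 × 10^-3 mol
mass of CaCO3 = 2.027 × 10^-3 × 100.09 = 0.2029 g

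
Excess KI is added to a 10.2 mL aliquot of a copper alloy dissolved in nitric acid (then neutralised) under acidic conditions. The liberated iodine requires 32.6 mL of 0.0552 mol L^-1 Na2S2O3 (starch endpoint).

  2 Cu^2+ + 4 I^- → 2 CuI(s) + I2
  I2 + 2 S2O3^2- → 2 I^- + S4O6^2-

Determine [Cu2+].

0.176 mol/L

n(S2O3^2-) = 0.0326 × 0.0552 = 1.80 × 10^-3 mol
n(I2) = n(S2O3^2-)/2 = 9.00 × 10^-4 mol
From the 2:1 ratio, n(Cu2+) in the aliquot = 2/1 × 9.00 × 10^-4 = 1.80 × 10^-3 mol
[Cu2+] = 1.80 × 10^-3 / 0.0102 = 0.176 mol/L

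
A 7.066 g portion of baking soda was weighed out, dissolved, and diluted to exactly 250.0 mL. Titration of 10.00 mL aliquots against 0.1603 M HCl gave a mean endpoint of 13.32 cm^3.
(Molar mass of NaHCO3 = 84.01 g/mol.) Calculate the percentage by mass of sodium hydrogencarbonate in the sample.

63.47 %

NaHCO3 + HCl → NaCl + H2O + CO2
n(HCl) per titration = 0.01332 × 0.1603 = 2.135 × 10^-3 mol
n(NaHCO3) in each aliquot = 2.135 × 10^-3 mol (1:1 ratio)
n(NaHCO3) in the whole flask = 2.135 × 10^-3 × 250.0/10.00 = 0.05338 mol
mass of NaHCO3 = 0.05338 × 84.01 = 4.484 g
% NaHCO3 = 4.484 / 7.066 × 100 = 63.47 %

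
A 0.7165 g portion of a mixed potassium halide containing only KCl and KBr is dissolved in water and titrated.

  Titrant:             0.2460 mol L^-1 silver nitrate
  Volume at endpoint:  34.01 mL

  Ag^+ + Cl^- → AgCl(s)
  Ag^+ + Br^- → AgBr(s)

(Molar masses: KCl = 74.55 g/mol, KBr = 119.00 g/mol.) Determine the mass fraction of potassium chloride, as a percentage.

65.33 %

n(AgNO3) = 0.03401 × 0.2460 = 8.366 × 10^-3 mol
Let x = n(KCl), y = n(KBr).
Titrant: 1x + 1y = 8.366 × 10^-3;  mass: 74.55x + 119.00y = 0.7165
Solving, x = 6.279 × 10^-3 mol, y = 2.087 × 10^-3 mol
mass of KCl = 6.279 × 10^-3 × 74.55 = 0.4681 g
% KCl = 0.4681 / 0.7165 × 100 = 65.33 %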